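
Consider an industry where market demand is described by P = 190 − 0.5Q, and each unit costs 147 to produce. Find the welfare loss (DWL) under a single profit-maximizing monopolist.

Competitive firms price at marginal cost: P = 147, giving Q = 86.
A monopolist chooses Q where MR = MC. MR = 190 − Q; setting this equal to 147 gives Q = 43 and P = 168.5.
DWL is the triangle between Q = 43 and Q = 86: ½·(86 − 43)·(168.5 − 147) = 462.25.

DWL = 462.25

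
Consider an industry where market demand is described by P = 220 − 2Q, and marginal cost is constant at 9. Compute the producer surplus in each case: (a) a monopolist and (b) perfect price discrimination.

Monopoly: PS = 5565.125; Perfect PD: PS = 11130.25

Monopoly sets MR = MC: 220 − 4Q = 9 ⇒ Q = 52.75, P = 220 − 2·52.75 = 114.5.
PS = (114.5 − 9)·52.75 = 5565.125.
Under first-degree price discrimination the firm charges each unit its demand price and produces up to where P = MC, i.e. Q = 105.5. Consumer surplus is zero; producer surplus equals total surplus.
PS = ½·(220 − 9)·105.5 = 11130.25.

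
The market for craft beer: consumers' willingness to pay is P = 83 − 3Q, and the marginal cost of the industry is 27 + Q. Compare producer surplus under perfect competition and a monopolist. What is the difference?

Producer surplus rises by 126

Under competition P = MC: 83 − 3Q = 27 + Q ⇒ Q = 14, P = 41.
PS = P·Q − VC(Q) = 41·14 − (27·14 + ½·1·14²) = 98.
A monopolist chooses Q where MR = MC. MR = 83 − 6Q; setting this equal to 27 + Q gives Q = 8 and P = 59.
PS = P·Q − VC(Q) = 59·8 − (27·8 + ½·1·8²) = 224.
Change in producer surplus: 224 − 98 = 126.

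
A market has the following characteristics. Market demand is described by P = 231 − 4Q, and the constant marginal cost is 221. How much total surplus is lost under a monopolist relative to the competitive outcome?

Competitive firms price at marginal cost: P = 221, giving Q = 2.5.
Monopoly sets MR = MC: 231 − 8Q = 221 ⇒ Q = 1.25, P = 231 − 4·1.25 = 226.
DWL is the triangle between Q = 1.25 and Q = 2.5: ½·(2.5 − 1.25)·(226 − 221) = 3.125.

DWL = 3.125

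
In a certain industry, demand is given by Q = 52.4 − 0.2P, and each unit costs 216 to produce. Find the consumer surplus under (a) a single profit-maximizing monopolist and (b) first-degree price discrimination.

Monopoly: CS = 52.9; Perfect PD: CS = 0

Inverting demand: P = 262 − 5Q.
The monopolist equates marginal revenue to marginal cost: 262 − 10Q = 216, so Q = 4.6. From demand, P = 239.
CS = ½·(262 − 239)·4.6 = 52.9.
A perfectly discriminating monopolist sells every unit with P(Q) ≥ MC(Q), so output equals the competitive quantity Q = 9.2. Each buyer pays their reservation price, so CS = 0 and the firm captures all surplus.
CS = 0.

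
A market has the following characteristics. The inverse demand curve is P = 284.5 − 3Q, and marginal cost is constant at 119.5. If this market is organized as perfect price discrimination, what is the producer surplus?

PS = 4537.5

Under first-degree price discrimination the firm charges each unit its demand price and produces up to where P = MC, i.e. Q = 55. Consumer surplus is zero; producer surplus equals total surplus.
PS = ½·(284.5 − 119.5)·55 = 4537.5.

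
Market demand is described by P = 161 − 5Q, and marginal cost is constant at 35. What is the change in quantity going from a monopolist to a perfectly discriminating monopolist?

Quantity rises by 12.6

The monopolist equates marginal revenue to marginal cost: 161 − 10Q = 35, so Q = 12.6. From demand, P = 98.
Under first-degree price discrimination the firm charges each unit its demand price and produces up to where P = MC, i.e. Q = 25.2. Consumer surplus is zero; producer surplus equals total surplus.
Change in quantity: 25.2 − 12.6 = 12.6.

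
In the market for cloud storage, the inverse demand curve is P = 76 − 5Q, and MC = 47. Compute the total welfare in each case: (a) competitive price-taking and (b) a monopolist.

Competition: TS = 84.1; Monopoly: TS = 63.075

Competitive firms price at marginal cost: P = 47, giving Q = 5.8.
CS = ½·(76 − 47)·5.8 = 84.1; PS = (47 − 47)·5.8 = 0; TS = 84.1.
A monopolist chooses Q where MR = MC. MR = 76 − 10Q; setting this equal to 47 gives Q = 2.9 and P = 61.5.
CS = ½·(76 − 61.5)·2.9 = 21.025; PS = (61.5 − 47)·2.9 = 42.05; TS = 63.075.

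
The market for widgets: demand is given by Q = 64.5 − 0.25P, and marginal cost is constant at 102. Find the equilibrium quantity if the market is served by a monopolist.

Q = 19.5

Inverting demand: P = 258 − 4Q.
The monopolist equates marginal revenue to marginal cost: 258 − 8Q = 102, so Q = 19.5. From demand, P = 180.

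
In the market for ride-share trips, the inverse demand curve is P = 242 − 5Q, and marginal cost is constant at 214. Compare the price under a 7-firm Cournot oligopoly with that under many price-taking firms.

Cournot: P = 217.5; Competition: P = 214

With 7 symmetric Cournot firms, each firm's FOC gives 242 − 40q = 214, so q = 0.7, Q = 7·0.7 = 4.9, and P = 217.5.
Competitive firms price at marginal cost: P = 214, giving Q = 5.6.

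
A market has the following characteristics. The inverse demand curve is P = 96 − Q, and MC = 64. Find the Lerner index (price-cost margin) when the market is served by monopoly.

Lerner index = 0.2

The monopolist equates marginal revenue to marginal cost: 96 − 2Q = 64, so Q = 16. From demand, P = 80.
Lerner index = (P − MC)/P = (80 − 64)/80 = 0.2.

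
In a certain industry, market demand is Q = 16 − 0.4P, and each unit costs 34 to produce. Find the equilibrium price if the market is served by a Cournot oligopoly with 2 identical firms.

P = 36

Inverting demand: P = 40 − 2.5Q.
With 2 symmetric Cournot firms, each firm's FOC gives 40 − 7.5q = 34, so q = 0.8, Q = 2·0.8 = 1.6, and P = 36.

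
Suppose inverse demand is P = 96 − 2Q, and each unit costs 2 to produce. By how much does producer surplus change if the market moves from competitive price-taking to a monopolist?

Perfect competition: P = MC = 2, so 96 − 2Q = 2 and Q = 47.
PS = (2 − 2)·47 = 0.
A monopolist chooses Q where MR = MC. MR = 96 − 4Q; setting this equal to 2 gives Q = 23.5 and P = 49.
PS = (49 − 2)·23.5 = 1104.5.
Change in producer surplus: 1104.5 − 0 = 1104.5.

Producer surplus rises by 1104.5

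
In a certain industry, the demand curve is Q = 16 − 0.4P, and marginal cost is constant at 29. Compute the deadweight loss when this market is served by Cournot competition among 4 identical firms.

DWL = 0.968

Inverting demand: P = 40 − 2.5Q.
Competitive firms price at marginal cost: P = 29, giving Q = 4.4.
In a 4-firm Cournot equilibrium, symmetry and the first-order condition give q = (40 − 29)/(12.5) = 0.88. So Q = 3.52 and P = 31.2.
DWL is the triangle between Q = 3.52 and Q = 4.4: ½·(4.4 − 3.52)·(31.2 − 29) = 0.968.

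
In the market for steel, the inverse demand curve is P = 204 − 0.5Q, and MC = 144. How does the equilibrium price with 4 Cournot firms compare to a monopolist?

With 4 symmetric Cournot firms, each firm's FOC gives 204 − 2.5q = 144, so q = 24, Q = 4·24 = 96, and P = 156.
The monopolist equates marginal revenue to marginal cost: 204 − Q = 144, so Q = 60. From demand, P = 174.

Cournot: P = 156; Monopoly: P = 174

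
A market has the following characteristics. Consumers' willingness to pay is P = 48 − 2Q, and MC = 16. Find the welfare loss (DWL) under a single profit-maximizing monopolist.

DWL = 64

Under competition P = MC = 16, so Q = (48 − 16)/2 = 16.
The monopolist equates marginal revenue to marginal cost: 48 − 4Q = 16, so Q = 8. From demand, P = 32.
DWL is the triangle between Q = 8 and Q = 16: ½·(16 − 8)·(32 − 16) = 64.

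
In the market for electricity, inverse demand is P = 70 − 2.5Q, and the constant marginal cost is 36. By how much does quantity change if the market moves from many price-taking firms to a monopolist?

Competitive firms price at marginal cost: P = 36, giving Q = 13.6.
The monopolist equates marginal revenue to marginal cost: 70 − 5Q = 36, so Q = 6.8. From demand, P = 53.
Change in quantity: 6.8 − 13.6 = −6.8.

Q falls by 6.8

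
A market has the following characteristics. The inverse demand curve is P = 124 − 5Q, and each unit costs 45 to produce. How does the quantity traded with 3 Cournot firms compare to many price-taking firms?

Cournot: Q = 11.85; Competition: Q = 15.8

In a 3-firm Cournot equilibrium, symmetry and the first-order condition give q = (124 − 45)/(20) = 3.95. So Q = 11.85 and P = 64.75.
Competitive firms price at marginal cost: P = 45, giving Q = 15.8.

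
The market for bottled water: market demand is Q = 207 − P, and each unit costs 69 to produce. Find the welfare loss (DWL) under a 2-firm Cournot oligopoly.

Inverting demand: P = 207 − Q.
Under competition P = MC = 69, so Q = (207 − 69)/1 = 138.
In a 2-firm Cournot equilibrium, symmetry and the first-order condition give q = (207 − 69)/(3) = 46. So Q = 92 and P = 115.
DWL is the triangle between Q = 92 and Q = 138: ½·(138 − 92)·(115 − 69) = 1058.

DWL = 1058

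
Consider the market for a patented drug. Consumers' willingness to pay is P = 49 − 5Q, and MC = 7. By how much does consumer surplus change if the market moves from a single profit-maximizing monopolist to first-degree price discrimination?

CS falls by 44.1

The monopolist equates marginal revenue to marginal cost: 49 − 10Q = 7, so Q = 4.2. From demand, P = 28.
CS = ½·(49 − 28)·4.2 = 44.1.
With perfect price discrimination, output is the efficient level Q = 8.4 (where demand meets MC), but every buyer pays their willingness to pay: CS = 0 and PS = total surplus.
CS = 0.
Change in consumer surplus: 0 − 44.1 = −44.1.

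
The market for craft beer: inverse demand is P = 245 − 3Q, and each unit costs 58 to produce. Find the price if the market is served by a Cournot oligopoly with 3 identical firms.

With 3 symmetric Cournot firms, each firm's FOC gives 245 − 12q = 58, so q = 187/12, Q = 3·187/12 = 46.75, and P = 104.75.

P = 104.75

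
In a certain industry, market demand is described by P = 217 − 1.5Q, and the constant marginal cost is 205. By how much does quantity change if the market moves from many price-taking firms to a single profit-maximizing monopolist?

Perfect competition: P = MC = 205, so 217 − 1.5Q = 205 and Q = 8.
Monopoly sets MR = MC: 217 − 3Q = 205 ⇒ Q = 4, P = 217 − 1.5·4 = 211.
Change in quantity: 4 − 8 = −4.

Quantity falls by 4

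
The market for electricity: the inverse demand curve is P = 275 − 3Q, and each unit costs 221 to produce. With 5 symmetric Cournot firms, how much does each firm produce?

q_i = 3

In a 5-firm Cournot equilibrium, symmetry and the first-order condition give q = (275 − 221)/(18) = 3. So Q = 15 and P = 230.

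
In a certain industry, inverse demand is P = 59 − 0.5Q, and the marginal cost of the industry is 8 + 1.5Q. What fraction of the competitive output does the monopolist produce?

Monopoly sets MR = MC: 59 − Q = 8 + 1.5Q ⇒ Q = 20.4, P = 59 − 0.5·20.4 = 48.8.
Under competition P = MC: 59 − 0.5Q = 8 + 1.5Q ⇒ Q = 25.5, P = 46.25.
Ratio Q_m/Q_c = 20.4/25.5 = 0.8.

Q_m/Q_c = 0.8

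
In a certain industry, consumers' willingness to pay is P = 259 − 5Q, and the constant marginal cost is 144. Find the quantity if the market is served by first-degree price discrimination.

A perfectly discriminating monopolist sells every unit with P(Q) ≥ MC(Q), so output equals the competitive quantity Q = 23. Each buyer pays their reservation price, so CS = 0 and the firm captures all surplus.

Q = 23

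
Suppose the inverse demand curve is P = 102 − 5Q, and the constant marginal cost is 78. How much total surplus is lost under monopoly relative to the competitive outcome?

Under competition P = MC = 78, so Q = (102 − 78)/5 = 4.8.
Monopoly sets MR = MC: 102 − 10Q = 78 ⇒ Q = 2.4, P = 102 − 5·2.4 = 90.
DWL is the triangle between Q = 2.4 and Q = 4.8: ½·(4.8 − 2.4)·(90 − 78) = 14.4.

DWL = 14.4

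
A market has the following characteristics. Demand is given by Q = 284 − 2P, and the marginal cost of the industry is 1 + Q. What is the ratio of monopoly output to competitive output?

Inverting demand: P = 142 − 0.5Q.
A monopolist chooses Q where MR = MC. MR = 142 − Q; setting this equal to 1 + Q gives Q = 70.5 and P = 106.75.
Competitive equilibrium sets price equal to marginal cost: 142 − 0.5Q = 1 + Q, so Q = 94 and P = 95.
Ratio Q_m/Q_c = 70.5/94 = 0.75.

Q_m/Q_c = 0.75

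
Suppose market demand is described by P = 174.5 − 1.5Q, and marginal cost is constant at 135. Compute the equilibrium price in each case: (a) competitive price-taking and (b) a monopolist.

Competition: P = 135; Monopoly: P = 154.75

Competitive firms price at marginal cost: P = 135, giving Q = 79/3.
The monopolist equates marginal revenue to marginal cost: 174.5 − 3Q = 135, so Q = 79/6. From demand, P = 154.75.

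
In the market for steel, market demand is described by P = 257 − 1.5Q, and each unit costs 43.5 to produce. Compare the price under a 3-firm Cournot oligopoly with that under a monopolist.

Cournot with 3 identical firms: the symmetric best-response condition is 257 − 6q = 43.5. Each firm produces q = 427/12, total output Q = 106.75, price P = 96.875.
A monopolist chooses Q where MR = MC. MR = 257 − 3Q; setting this equal to 43.5 gives Q = 427/6 and P = 150.25.

Cournot: P = 96.875; Monopoly: P = 150.25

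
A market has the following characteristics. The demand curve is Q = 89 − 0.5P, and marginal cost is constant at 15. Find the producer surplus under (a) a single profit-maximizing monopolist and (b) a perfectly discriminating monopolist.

Inverting demand: P = 178 − 2Q.
The monopolist equates marginal revenue to marginal cost: 178 − 4Q = 15, so Q = 40.75. From demand, P = 96.5.
PS = (96.5 − 15)·40.75 = 3321.125.
Under first-degree price discrimination the firm charges each unit its demand price and produces up to where P = MC, i.e. Q = 81.5. Consumer surplus is zero; producer surplus equals total surplus.
PS = ½·(178 − 15)·81.5 = 6642.25.

Monopoly: PS = 3321.125; Perfect PD: PS = 6642.25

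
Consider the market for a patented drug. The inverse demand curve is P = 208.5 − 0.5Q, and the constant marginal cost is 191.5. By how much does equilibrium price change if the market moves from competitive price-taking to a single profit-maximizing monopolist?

Perfect competition: P = MC = 191.5, so 208.5 − 0.5Q = 191.5 and Q = 34.
Monopoly sets MR = MC: 208.5 − Q = 191.5 ⇒ Q = 17, P = 208.5 − 0.5·17 = 200.
Change in equilibrium price: 200 − 191.5 = 8.5.

P rises by 8.5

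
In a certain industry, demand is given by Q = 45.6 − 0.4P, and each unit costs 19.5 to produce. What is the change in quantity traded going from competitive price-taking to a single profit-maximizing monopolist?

Inverting demand: P = 114 − 2.5Q.
Perfect competition: P = MC = 19.5, so 114 − 2.5Q = 19.5 and Q = 37.8.
The monopolist equates marginal revenue to marginal cost: 114 − 5Q = 19.5, so Q = 18.9. From demand, P = 66.75.
Change in quantity traded: 18.9 − 37.8 = −18.9.

Q falls by 18.9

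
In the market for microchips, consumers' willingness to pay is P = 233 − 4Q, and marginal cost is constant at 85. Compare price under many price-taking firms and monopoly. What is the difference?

Price rises by 74

Perfect competition: P = MC = 85, so 233 − 4Q = 85 and Q = 37.
A monopolist chooses Q where MR = MC. MR = 233 − 8Q; setting this equal to 85 gives Q = 18.5 and P = 159.
Change in price: 159 − 85 = 74.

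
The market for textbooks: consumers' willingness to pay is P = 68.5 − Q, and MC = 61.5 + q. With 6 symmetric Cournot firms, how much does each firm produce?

q_i = 0.875

In a 6-firm Cournot equilibrium, symmetry and the first-order condition give q = (68.5 − 61.5)/(8) = 0.875. So Q = 5.25 and P = 63.25.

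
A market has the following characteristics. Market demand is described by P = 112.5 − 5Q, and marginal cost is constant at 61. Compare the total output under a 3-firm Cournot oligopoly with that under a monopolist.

With 3 symmetric Cournot firms, each firm's FOC gives 112.5 − 20q = 61, so q = 2.575, Q = 3·2.575 = 7.725, and P = 73.875.
The monopolist equates marginal revenue to marginal cost: 112.5 − 10Q = 61, so Q = 5.15. From demand, P = 86.75.

Cournot: Q = 7.725; Monopoly: Q = 5.15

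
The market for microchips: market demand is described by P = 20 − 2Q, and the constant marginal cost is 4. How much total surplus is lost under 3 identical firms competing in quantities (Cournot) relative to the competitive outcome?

Perfect competition: P = MC = 4, so 20 − 2Q = 4 and Q = 8.
With 3 symmetric Cournot firms, each firm's FOC gives 20 − 8q = 4, so q = 2, Q = 3·2 = 6, and P = 8.
DWL is the triangle between Q = 6 and Q = 8: ½·(8 − 6)·(8 − 4) = 4.

DWL = 4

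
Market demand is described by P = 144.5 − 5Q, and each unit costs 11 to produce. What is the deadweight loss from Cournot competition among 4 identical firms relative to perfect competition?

DWL = 71.289

Under competition P = MC = 11, so Q = (144.5 − 11)/5 = 26.7.
Cournot with 4 identical firms: the symmetric best-response condition is 144.5 − 25q = 11. Each firm produces q = 5.34, total output Q = 21.36, price P = 37.7.
DWL is the triangle between Q = 21.36 and Q = 26.7: ½·(26.7 − 21.36)·(37.7 − 11) = 71.289.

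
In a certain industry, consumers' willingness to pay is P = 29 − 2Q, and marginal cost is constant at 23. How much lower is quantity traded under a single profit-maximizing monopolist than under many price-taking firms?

Quantity traded falls by 1.5

Competitive firms price at marginal cost: P = 23, giving Q = 3.
A monopolist chooses Q where MR = MC. MR = 29 − 4Q; setting this equal to 23 gives Q = 1.5 and P = 26.
Change in quantity traded: 1.5 − 3 = −1.5.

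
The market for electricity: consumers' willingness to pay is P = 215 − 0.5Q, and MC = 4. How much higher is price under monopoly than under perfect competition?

Price rises by 105.5

Competitive firms price at marginal cost: P = 4, giving Q = 422.
The monopolist equates marginal revenue to marginal cost: 215 − Q = 4, so Q = 211. From demand, P = 109.5.
Change in price: 109.5 − 4 = 105.5.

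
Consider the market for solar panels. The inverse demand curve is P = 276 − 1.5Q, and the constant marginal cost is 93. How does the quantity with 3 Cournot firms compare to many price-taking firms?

Cournot: Q = 91.5; Competition: Q = 122

Cournot with 3 identical firms: the symmetric best-response condition is 276 − 6q = 93. Each firm produces q = 30.5, total output Q = 91.5, price P = 138.75.
Competitive firms price at marginal cost: P = 93, giving Q = 122.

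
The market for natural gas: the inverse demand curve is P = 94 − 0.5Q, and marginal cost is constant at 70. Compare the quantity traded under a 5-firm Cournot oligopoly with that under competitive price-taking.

In a 5-firm Cournot equilibrium, symmetry and the first-order condition give q = (94 − 70)/(3) = 8. So Q = 40 and P = 74.
Under competition P = MC = 70, so Q = (94 − 70)/0.5 = 48.

Cournot: Q = 40; Competition: Q = 48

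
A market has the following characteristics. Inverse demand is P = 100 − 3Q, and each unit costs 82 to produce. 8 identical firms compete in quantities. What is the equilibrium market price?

With 8 symmetric Cournot firms, each firm's FOC gives 100 − 27q = 82, so q = 2/3, Q = 8·2/3 = 16/3, and P = 84.

P = 84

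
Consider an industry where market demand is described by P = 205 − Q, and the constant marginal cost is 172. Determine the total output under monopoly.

A monopolist chooses Q where MR = MC. MR = 205 − 2Q; setting this equal to 172 gives Q = 16.5 and P = 188.5.

Q = 16.5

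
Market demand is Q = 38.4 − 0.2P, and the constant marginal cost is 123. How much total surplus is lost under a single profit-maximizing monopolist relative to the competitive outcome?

Inverting demand: P = 192 − 5Q.
Competitive firms price at marginal cost: P = 123, giving Q = 13.8.
A monopolist chooses Q where MR = MC. MR = 192 − 10Q; setting this equal to 123 gives Q = 6.9 and P = 157.5.
DWL is the triangle between Q = 6.9 and Q = 13.8: ½·(13.8 − 6.9)·(157.5 − 123) = 119.025.

DWL = 119.025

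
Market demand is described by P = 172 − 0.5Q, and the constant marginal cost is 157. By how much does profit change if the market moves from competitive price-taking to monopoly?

π rises by 112.5

Perfect competition: P = MC = 157, so 172 − 0.5Q = 157 and Q = 30.
Profit = (157 − 157)·30 = 0.
A monopolist chooses Q where MR = MC. MR = 172 − Q; setting this equal to 157 gives Q = 15 and P = 164.5.
Profit = (164.5 − 157)·15 = 112.5.
Change in profit: 112.5 − 0 = 112.5.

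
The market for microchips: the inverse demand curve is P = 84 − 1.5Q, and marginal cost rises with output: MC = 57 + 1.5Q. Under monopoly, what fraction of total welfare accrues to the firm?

PS/TS = 0.75

Monopoly sets MR = MC: 84 − 3Q = 57 + 1.5Q ⇒ Q = 6, P = 84 − 1.5·6 = 75.
CS = ½·(84 − 75)·6 = 27.
PS = P·Q − VC(Q) = 75·6 − (57·6 + ½·1.5·6²) = 81.
Share captured = PS/TS = 81/108 = 0.75.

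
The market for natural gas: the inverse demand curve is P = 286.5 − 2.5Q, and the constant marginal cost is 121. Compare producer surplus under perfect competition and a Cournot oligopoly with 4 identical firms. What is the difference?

Perfect competition: P = MC = 121, so 286.5 − 2.5Q = 121 and Q = 66.2.
PS = (121 − 121)·66.2 = 0.
With 4 symmetric Cournot firms, each firm's FOC gives 286.5 − 12.5q = 121, so q = 13.24, Q = 4·13.24 = 52.96, and P = 154.1.
PS = (154.1 − 121)·52.96 = 1752.976.
Change in producer surplus: 1752.976 − 0 = 1752.976.

Producer surplus rises by 1752.976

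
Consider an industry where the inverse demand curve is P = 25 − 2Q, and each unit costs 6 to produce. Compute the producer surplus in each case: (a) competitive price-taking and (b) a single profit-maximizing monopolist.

Competition: PS = 0; Monopoly: PS = 45.125

Perfect competition: P = MC = 6, so 25 − 2Q = 6 and Q = 9.5.
PS = (6 − 6)·9.5 = 0.
A monopolist chooses Q where MR = MC. MR = 25 − 4Q; setting this equal to 6 gives Q = 4.75 and P = 15.5.
PS = (15.5 − 6)·4.75 = 45.125.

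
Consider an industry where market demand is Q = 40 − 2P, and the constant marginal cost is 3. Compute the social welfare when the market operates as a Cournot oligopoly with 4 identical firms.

Inverting demand: P = 20 − 0.5Q.
With 4 symmetric Cournot firms, each firm's FOC gives 20 − 2.5q = 3, so q = 6.8, Q = 4·6.8 = 27.2, and P = 6.4.
CS = ½·(20 − 6.4)·27.2 = 184.96; PS = (6.4 − 3)·27.2 = 92.48; TS = 277.44.

TS = 277.44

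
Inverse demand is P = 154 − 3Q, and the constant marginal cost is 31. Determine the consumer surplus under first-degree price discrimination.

CS = 0

A perfectly discriminating monopolist sells every unit with P(Q) ≥ MC(Q), so output equals the competitive quantity Q = 41. Each buyer pays their reservation price, so CS = 0 and the firm captures all surplus.
CS = 0.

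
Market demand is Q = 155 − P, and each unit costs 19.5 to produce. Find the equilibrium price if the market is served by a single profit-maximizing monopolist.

P = 87.25

Inverting demand: P = 155 − Q.
Monopoly sets MR = MC: 155 − 2Q = 19.5 ⇒ Q = 67.75, P = 155 − 67.75 = 87.25.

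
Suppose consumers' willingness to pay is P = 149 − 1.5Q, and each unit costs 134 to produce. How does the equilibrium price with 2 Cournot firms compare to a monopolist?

With 2 symmetric Cournot firms, each firm's FOC gives 149 − 4.5q = 134, so q = 10/3, Q = 2·10/3 = 20/3, and P = 139.
Monopoly sets MR = MC: 149 − 3Q = 134 ⇒ Q = 5, P = 149 − 1.5·5 = 141.5.

Cournot: P = 139; Monopoly: P = 141.5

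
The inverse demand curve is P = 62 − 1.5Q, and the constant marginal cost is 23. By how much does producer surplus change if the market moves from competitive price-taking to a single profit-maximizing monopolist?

Under competition P = MC = 23, so Q = (62 − 23)/1.5 = 26.
PS = (23 − 23)·26 = 0.
A monopolist chooses Q where MR = MC. MR = 62 − 3Q; setting this equal to 23 gives Q = 13 and P = 42.5.
PS = (42.5 − 23)·13 = 253.5.
Change in producer surplus: 253.5 − 0 = 253.5.

Producer surplus rises by 253.5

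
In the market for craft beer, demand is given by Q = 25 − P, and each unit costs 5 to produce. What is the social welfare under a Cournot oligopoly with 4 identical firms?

TS = 192

Inverting demand: P = 25 − Q.
With 4 symmetric Cournot firms, each firm's FOC gives 25 − 5q = 5, so q = 4, Q = 4·4 = 16, and P = 9.
CS = ½·(25 − 9)·16 = 128; PS = (9 − 5)·16 = 64; TS = 192.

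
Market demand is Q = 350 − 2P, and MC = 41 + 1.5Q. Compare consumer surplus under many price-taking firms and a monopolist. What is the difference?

Inverting demand: P = 175 − 0.5Q.
Under competition P = MC: 175 − 0.5Q = 41 + 1.5Q ⇒ Q = 67, P = 141.5.
CS = ½·(175 − 141.5)·67 = 1122.25.
A monopolist chooses Q where MR = MC. MR = 175 − Q; setting this equal to 41 + 1.5Q gives Q = 53.6 and P = 148.2.
CS = ½·(175 − 148.2)·53.6 = 718.24.
Change in consumer surplus: 718.24 − 1122.25 = −404.01.

Consumer surplus falls by 404.01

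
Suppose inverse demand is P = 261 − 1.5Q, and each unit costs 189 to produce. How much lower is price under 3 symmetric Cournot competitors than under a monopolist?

The monopolist equates marginal revenue to marginal cost: 261 − 3Q = 189, so Q = 24. From demand, P = 225.
Cournot with 3 identical firms: the symmetric best-response condition is 261 − 6q = 189. Each firm produces q = 12, total output Q = 36, price P = 207.
Change in price: 207 − 225 = −18.

Price falls by 18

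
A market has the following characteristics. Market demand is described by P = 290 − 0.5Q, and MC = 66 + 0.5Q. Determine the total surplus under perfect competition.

Under competition P = MC: 290 − 0.5Q = 66 + 0.5Q ⇒ Q = 224, P = 178.
CS = ½·(290 − 178)·224 = 12544; PS = (178·224 − 66·224 − ½·0.5·224²) = 12544; TS = 25088.

TS = 25088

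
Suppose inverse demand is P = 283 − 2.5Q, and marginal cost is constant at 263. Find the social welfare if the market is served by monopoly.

A monopolist chooses Q where MR = MC. MR = 283 − 5Q; setting this equal to 263 gives Q = 4 and P = 273.
CS = ½·(283 − 273)·4 = 20; PS = (273 − 263)·4 = 40; TS = 60.

TS = 60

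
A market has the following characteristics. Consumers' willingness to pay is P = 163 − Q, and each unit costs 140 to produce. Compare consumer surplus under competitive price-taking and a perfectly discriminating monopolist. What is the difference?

CS falls by 264.5

Under competition P = MC = 140, so Q = (163 − 140)/1 = 23.
CS = ½·(163 − 140)·23 = 264.5.
With perfect price discrimination, output is the efficient level Q = 23 (where demand meets MC), but every buyer pays their willingness to pay: CS = 0 and PS = total surplus.
CS = 0.
Change in consumer surplus: 0 − 264.5 = −264.5.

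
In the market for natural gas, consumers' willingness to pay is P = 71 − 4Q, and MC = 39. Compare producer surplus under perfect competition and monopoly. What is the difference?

Producer surplus rises by 64

Competitive firms price at marginal cost: P = 39, giving Q = 8.
PS = (39 − 39)·8 = 0.
A monopolist chooses Q where MR = MC. MR = 71 − 8Q; setting this equal to 39 gives Q = 4 and P = 55.
PS = (55 − 39)·4 = 64.
Change in producer surplus: 64 − 0 = 64.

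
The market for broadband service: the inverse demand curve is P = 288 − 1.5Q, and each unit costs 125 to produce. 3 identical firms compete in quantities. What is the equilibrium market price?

In a 3-firm Cournot equilibrium, symmetry and the first-order condition give q = (288 − 125)/(6) = 163/6. So Q = 81.5 and P = 165.75.

P = 165.75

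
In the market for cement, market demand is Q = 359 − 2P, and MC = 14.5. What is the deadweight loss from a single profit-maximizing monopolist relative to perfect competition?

DWL = 6806.25

Inverting demand: P = 179.5 − 0.5Q.
Competitive firms price at marginal cost: P = 14.5, giving Q = 330.
The monopolist equates marginal revenue to marginal cost: 179.5 − Q = 14.5, so Q = 165. From demand, P = 97.
DWL is the triangle between Q = 165 and Q = 330: ½·(330 − 165)·(97 − 14.5) = 6806.25.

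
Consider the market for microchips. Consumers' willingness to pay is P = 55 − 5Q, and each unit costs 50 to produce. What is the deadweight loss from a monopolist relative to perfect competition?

Under competition P = MC = 50, so Q = (55 − 50)/5 = 1.
Monopoly sets MR = MC: 55 − 10Q = 50 ⇒ Q = 0.5, P = 55 − 5·0.5 = 52.5.
DWL is the triangle between Q = 0.5 and Q = 1: ½·(1 − 0.5)·(52.5 − 50) = 0.625.

DWL = 0.625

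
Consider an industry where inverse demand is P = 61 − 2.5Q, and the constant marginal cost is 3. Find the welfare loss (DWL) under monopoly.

DWL = 168.2

Under competition P = MC = 3, so Q = (61 − 3)/2.5 = 23.2.
The monopolist equates marginal revenue to marginal cost: 61 − 5Q = 3, so Q = 11.6. From demand, P = 32.
DWL is the triangle between Q = 11.6 and Q = 23.2: ½·(23.2 − 11.6)·(32 − 3) = 168.2.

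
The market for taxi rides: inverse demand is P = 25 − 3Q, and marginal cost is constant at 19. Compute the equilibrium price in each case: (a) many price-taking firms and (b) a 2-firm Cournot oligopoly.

Competitive firms price at marginal cost: P = 19, giving Q = 2.
With 2 symmetric Cournot firms, each firm's FOC gives 25 − 9q = 19, so q = 2/3, Q = 2·2/3 = 4/3, and P = 21.

Competition: P = 19; Cournot: P = 21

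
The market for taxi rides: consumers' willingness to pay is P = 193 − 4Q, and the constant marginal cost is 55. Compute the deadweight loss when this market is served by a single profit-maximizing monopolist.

DWL = 595.125

Under competition P = MC = 55, so Q = (193 − 55)/4 = 34.5.
Monopoly sets MR = MC: 193 − 8Q = 55 ⇒ Q = 17.25, P = 193 − 4·17.25 = 124.
DWL is the triangle between Q = 17.25 and Q = 34.5: ½·(34.5 − 17.25)·(124 − 55) = 595.125.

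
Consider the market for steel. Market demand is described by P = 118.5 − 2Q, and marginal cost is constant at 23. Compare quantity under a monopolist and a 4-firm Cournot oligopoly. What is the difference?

Monopoly sets MR = MC: 118.5 − 4Q = 23 ⇒ Q = 23.875, P = 118.5 − 2·23.875 = 70.75.
Cournot with 4 identical firms: the symmetric best-response condition is 118.5 − 10q = 23. Each firm produces q = 9.55, total output Q = 38.2, price P = 42.1.
Change in quantity: 38.2 − 23.875 = 14.325.

Quantity rises by 14.325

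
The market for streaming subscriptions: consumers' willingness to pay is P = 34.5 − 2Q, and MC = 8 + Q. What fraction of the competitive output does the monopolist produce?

Q_m/Q_c = 0.6

Monopoly sets MR = MC: 34.5 − 4Q = 8 + Q ⇒ Q = 5.3, P = 34.5 − 2·5.3 = 23.9.
Competitive equilibrium sets price equal to marginal cost: 34.5 − 2Q = 8 + Q, so Q = 53/6 and P = 101/6.
Ratio Q_m/Q_c = 5.3/(53/6) = 0.6.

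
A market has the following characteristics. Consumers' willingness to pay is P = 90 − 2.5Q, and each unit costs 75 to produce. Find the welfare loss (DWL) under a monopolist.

DWL = 11.25

Competitive firms price at marginal cost: P = 75, giving Q = 6.
A monopolist chooses Q where MR = MC. MR = 90 − 5Q; setting this equal to 75 gives Q = 3 and P = 82.5.
DWL is the triangle between Q = 3 and Q = 6: ½·(6 − 3)·(82.5 − 75) = 11.25.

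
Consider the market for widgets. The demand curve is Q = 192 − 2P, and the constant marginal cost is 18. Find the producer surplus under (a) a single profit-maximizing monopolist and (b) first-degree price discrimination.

Monopoly: PS = 3042; Perfect PD: PS = 6084

Inverting demand: P = 96 − 0.5Q.
The monopolist equates marginal revenue to marginal cost: 96 − Q = 18, so Q = 78. From demand, P = 57.
PS = (57 − 18)·78 = 3042.
With perfect price discrimination, output is the efficient level Q = 156 (where demand meets MC), but every buyer pays their willingness to pay: CS = 0 and PS = total surplus.
PS = ½·(96 − 18)·156 = 6084.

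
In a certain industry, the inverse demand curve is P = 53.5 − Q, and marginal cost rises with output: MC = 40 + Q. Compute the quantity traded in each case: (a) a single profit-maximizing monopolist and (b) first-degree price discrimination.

Monopoly: Q = 4.5; Perfect PD: Q = 6.75

Monopoly sets MR = MC: 53.5 − 2Q = 40 + Q ⇒ Q = 4.5, P = 53.5 − 4.5 = 49.
Under first-degree price discrimination the firm charges each unit its demand price and produces up to where P = MC, i.e. Q = 6.75. Consumer surplus is zero; producer surplus equals total surplus.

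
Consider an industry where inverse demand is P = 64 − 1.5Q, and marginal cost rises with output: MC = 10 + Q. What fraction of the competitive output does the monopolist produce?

The monopolist equates marginal revenue to marginal cost: 64 − 3Q = 10 + Q, so Q = 13.5. From demand, P = 43.75.
Competitive equilibrium sets price equal to marginal cost: 64 − 1.5Q = 10 + Q, so Q = 21.6 and P = 31.6.
Ratio Q_m/Q_c = 13.5/21.6 = 0.625.

Q_m/Q_c = 0.625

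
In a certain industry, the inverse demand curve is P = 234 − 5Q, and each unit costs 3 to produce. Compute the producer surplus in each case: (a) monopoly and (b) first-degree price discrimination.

Monopoly sets MR = MC: 234 − 10Q = 3 ⇒ Q = 23.1, P = 234 − 5·23.1 = 118.5.
PS = (118.5 − 3)·23.1 = 2668.05.
Under first-degree price discrimination the firm charges each unit its demand price and produces up to where P = MC, i.e. Q = 46.2. Consumer surplus is zero; producer surplus equals total surplus.
PS = ½·(234 − 3)·46.2 = 5336.1.

Monopoly: PS = 2668.05; Perfect PD: PS = 5336.1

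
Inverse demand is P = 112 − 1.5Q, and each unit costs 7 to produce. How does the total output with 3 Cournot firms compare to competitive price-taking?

With 3 symmetric Cournot firms, each firm's FOC gives 112 − 6q = 7, so q = 17.5, Q = 3·17.5 = 52.5, and P = 33.25.
Under competition P = MC = 7, so Q = (112 − 7)/1.5 = 70.

Cournot: Q = 52.5; Competition: Q = 70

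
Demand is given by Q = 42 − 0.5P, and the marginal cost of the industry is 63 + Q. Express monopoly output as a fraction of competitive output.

Q_m/Q_c = 0.6

Inverting demand: P = 84 − 2Q.
Monopoly sets MR = MC: 84 − 4Q = 63 + Q ⇒ Q = 4.2, P = 84 − 2·4.2 = 75.6.
Competitive equilibrium sets price equal to marginal cost: 84 − 2Q = 63 + Q, so Q = 7 and P = 70.
Ratio Q_m/Q_c = 4.2/7 = 0.6.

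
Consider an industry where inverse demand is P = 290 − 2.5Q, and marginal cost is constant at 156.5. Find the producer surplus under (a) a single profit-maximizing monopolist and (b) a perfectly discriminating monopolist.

Monopoly sets MR = MC: 290 − 5Q = 156.5 ⇒ Q = 26.7, P = 290 − 2.5·26.7 = 223.25.
PS = (223.25 − 156.5)·26.7 = 1782.225.
With perfect price discrimination, output is the efficient level Q = 53.4 (where demand meets MC), but every buyer pays their willingness to pay: CS = 0 and PS = total surplus.
PS = ½·(290 − 156.5)·53.4 = 3564.45.

Monopoly: PS = 1782.225; Perfect PD: PS = 3564.45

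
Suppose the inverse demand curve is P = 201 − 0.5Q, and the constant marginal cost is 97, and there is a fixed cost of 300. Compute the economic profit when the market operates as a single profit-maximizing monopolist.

The monopolist equates marginal revenue to marginal cost: 201 − Q = 97, so Q = 104. From demand, P = 149.
Profit = (149 − 97)·104 − 300 = 5108.

Profit = 5108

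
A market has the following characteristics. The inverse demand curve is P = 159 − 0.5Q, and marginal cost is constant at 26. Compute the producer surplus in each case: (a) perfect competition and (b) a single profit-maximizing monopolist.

Competition: PS = 0; Monopoly: PS = 8844.5

Under competition P = MC = 26, so Q = (159 − 26)/0.5 = 266.
PS = (26 − 26)·266 = 0.
Monopoly sets MR = MC: 159 − Q = 26 ⇒ Q = 133, P = 159 − 0.5·133 = 92.5.
PS = (92.5 − 26)·133 = 8844.5.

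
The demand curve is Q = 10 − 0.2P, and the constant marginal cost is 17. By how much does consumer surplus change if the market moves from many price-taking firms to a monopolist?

Consumer surplus falls by 81.675

Inverting demand: P = 50 − 5Q.
Competitive firms price at marginal cost: P = 17, giving Q = 6.6.
CS = ½·(50 − 17)·6.6 = 108.9.
A monopolist chooses Q where MR = MC. MR = 50 − 10Q; setting this equal to 17 gives Q = 3.3 and P = 33.5.
CS = ½·(50 − 33.5)·3.3 = 27.225.
Change in consumer surplus: 27.225 − 108.9 = −81.675.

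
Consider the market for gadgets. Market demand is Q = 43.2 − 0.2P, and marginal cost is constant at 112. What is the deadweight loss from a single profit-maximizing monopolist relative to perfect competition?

DWL = 270.4

Inverting demand: P = 216 − 5Q.
Competitive firms price at marginal cost: P = 112, giving Q = 20.8.
Monopoly sets MR = MC: 216 − 10Q = 112 ⇒ Q = 10.4, P = 216 − 5·10.4 = 164.
DWL is the triangle between Q = 10.4 and Q = 20.8: ½·(20.8 − 10.4)·(164 − 112) = 270.4.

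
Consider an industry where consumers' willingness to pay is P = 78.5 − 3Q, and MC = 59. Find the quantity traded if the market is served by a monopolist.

The monopolist equates marginal revenue to marginal cost: 78.5 − 6Q = 59, so Q = 3.25. From demand, P = 68.75.

Q = 3.25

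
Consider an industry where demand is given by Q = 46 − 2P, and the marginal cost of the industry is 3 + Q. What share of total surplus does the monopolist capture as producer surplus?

Inverting demand: P = 23 − 0.5Q.
Monopoly sets MR = MC: 23 − Q = 3 + Q ⇒ Q = 10, P = 23 − 0.5·10 = 18.
CS = ½·(23 − 18)·10 = 25.
PS = P·Q − VC(Q) = 18·10 − (3·10 + ½·1·10²) = 100.
Share captured = PS/TS = 100/125 = 0.8.

PS/TS = 0.8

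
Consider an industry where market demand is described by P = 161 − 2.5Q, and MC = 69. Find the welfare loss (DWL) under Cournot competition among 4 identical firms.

DWL = 67.712

Competitive firms price at marginal cost: P = 69, giving Q = 36.8.
With 4 symmetric Cournot firms, each firm's FOC gives 161 − 12.5q = 69, so q = 7.36, Q = 4·7.36 = 29.44, and P = 87.4.
DWL is the triangle between Q = 29.44 and Q = 36.8: ½·(36.8 − 29.44)·(87.4 − 69) = 67.712.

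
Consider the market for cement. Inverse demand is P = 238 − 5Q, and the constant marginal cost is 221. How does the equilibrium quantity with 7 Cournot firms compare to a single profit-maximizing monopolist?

In a 7-firm Cournot equilibrium, symmetry and the first-order condition give q = (238 − 221)/(40) = 0.425. So Q = 2.975 and P = 223.125.
The monopolist equates marginal revenue to marginal cost: 238 − 10Q = 221, so Q = 1.7. From demand, P = 229.5.

Cournot: Q = 2.975; Monopoly: Q = 1.7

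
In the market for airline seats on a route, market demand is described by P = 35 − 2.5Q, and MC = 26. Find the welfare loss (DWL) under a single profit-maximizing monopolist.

DWL = 4.05

Under competition P = MC = 26, so Q = (35 − 26)/2.5 = 3.6.
Monopoly sets MR = MC: 35 − 5Q = 26 ⇒ Q = 1.8, P = 35 − 2.5·1.8 = 30.5.
DWL is the triangle between Q = 1.8 and Q = 3.6: ½·(3.6 − 1.8)·(30.5 − 26) = 4.05.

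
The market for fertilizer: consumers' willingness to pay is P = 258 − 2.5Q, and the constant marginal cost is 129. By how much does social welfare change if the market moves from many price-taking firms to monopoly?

TS falls by 832.05

Under competition P = MC = 129, so Q = (258 − 129)/2.5 = 51.6.
CS = ½·(258 − 129)·51.6 = 3328.2; PS = (129 − 129)·51.6 = 0; TS = 3328.2.
The monopolist equates marginal revenue to marginal cost: 258 − 5Q = 129, so Q = 25.8. From demand, P = 193.5.
CS = ½·(258 − 193.5)·25.8 = 832.05; PS = (193.5 − 129)·25.8 = 1664.1; TS = 2496.15.
Change in social welfare: 2496.15 − 3328.2 = −832.05.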